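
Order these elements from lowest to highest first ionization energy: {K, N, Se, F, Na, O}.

K, Na, Se, O, N, F

Removing the outermost electron gets harder across a period and easier down a group.
These span different periods and groups, so the two trends combine.
Na > K: Na sits above K in group 1, so the down-group effect alone puts Na higher.
Se > Na: the two effects oppose for this pair; the across-period effect wins (941 vs 496 kJ/mol).
O > Se: O sits above Se in group 16, so the down-group effect alone puts O higher.
N > O: this pair runs against the simple trend — see the exception note.
F > N: F lies to the right of N in period 2, so the across-period effect alone puts F higher.
Note the exception: N has a higher first ionization energy than O, contrary to the simple trend — pairing an electron in O's 2p⁴ costs repulsion energy, so O ionizes more easily than half-filled N (2p³).
Approximate values (kJ/mol): N 1402, O 1314, F 1681, Na 496, K 419, Se 941.
So from lowest to highest: K < Na < Se < O < N < F.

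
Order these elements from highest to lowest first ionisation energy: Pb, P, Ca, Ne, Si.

Ne is in period 2, group 18; Si is in period 3, group 14; P is in period 3, group 15; Ca is in period 4, group 2; Pb is in period 6, group 14.
Across a period the outer electron is held more tightly (higher IE₁); down a group it sits in a higher shell, more shielded, and comes off more easily.
These span different periods and groups, so the two trends combine.
Pb > Ca: the two effects oppose for this pair; the across-period effect wins (716 vs 590 kJ/mol).
Si > Pb: Si sits above Pb in group 14, so the down-group effect alone puts Si higher.
P > Si: P lies to the right of Si in period 3, so the across-period effect alone puts P higher.
Ne > P: both effects reinforce here, so Ne is clearly the higher of the two.
Tabulated first ionization energy (kJ/mol): Ne 2081, Si 786, P 1012, Ca 590, Pb 716.
So from highest to lowest: Ne > P > Si > Pb > Ca.

Ne, P, Si, Pb, Ca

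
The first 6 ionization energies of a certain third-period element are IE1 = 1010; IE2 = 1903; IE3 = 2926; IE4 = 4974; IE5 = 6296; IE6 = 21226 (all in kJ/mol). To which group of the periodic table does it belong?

Group 15

Look for the largest jump between consecutive ionization energies: IE6/IE5 ≈ 3.4, far larger than any earlier ratio.
That jump marks the point where a core electron is being removed. So the atom has 5 valence electrons.
A main-group element with 5 valence electrons is in group 15.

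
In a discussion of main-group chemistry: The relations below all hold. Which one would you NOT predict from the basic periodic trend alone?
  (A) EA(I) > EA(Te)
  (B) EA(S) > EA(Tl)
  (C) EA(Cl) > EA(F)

The general trend: electron affinity increases across a period and decreases down a group.
(A) I (period 5, group 17) vs Te (period 5, group 16): the stated order agrees with the simple trend.
(B) S (period 3, group 16) vs Tl (period 6, group 13): the stated order agrees with the simple trend.
(C) Cl (period 3, group 17) vs F (period 2, group 17): the stated order contradicts the simple trend.
The exception is (C): F's small 2p subshell makes the incoming electron feel strong e⁻–e⁻ repulsion, so Cl actually releases more energy on gaining an electron.

(C)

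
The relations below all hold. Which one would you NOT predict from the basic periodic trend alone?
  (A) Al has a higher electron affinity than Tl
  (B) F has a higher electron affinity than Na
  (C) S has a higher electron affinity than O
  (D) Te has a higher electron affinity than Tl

The general trend: electron affinity increases across a period and decreases down a group.
(A) Al (period 3, group 13) vs Tl (period 6, group 13): the stated order agrees with the simple trend.
(B) F (period 2, group 17) vs Na (period 3, group 1): the stated order agrees with the simple trend.
(C) S (period 3, group 16) vs O (period 2, group 16): the stated order contradicts the simple trend.
(D) Te (period 5, group 16) vs Tl (period 6, group 13): the stated order agrees with the simple trend.
The exception is (C): the compact 2p subshell of O repels the added electron more than S's larger 3p does.

(C)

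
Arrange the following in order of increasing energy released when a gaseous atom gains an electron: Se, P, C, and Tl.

Tl < P < C < Se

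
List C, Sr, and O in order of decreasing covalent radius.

Sr > C > O

C is in period 2, group 14; O is in period 2, group 16; Sr is in period 5, group 2.
Radius decreases left→right (rising Z_eff, same n) and increases top→bottom (higher n).
Here both period and group differ, so the two effects have to be weighed against each other.
C > O: C lies to the left of O in period 2, so the across-period effect alone puts C larger.
Sr > C: both effects reinforce here, so Sr is clearly the larger of the two.
Approximate values (pm): C 75, O 63, Sr 185.
So from largest to smallest: Sr > C > O.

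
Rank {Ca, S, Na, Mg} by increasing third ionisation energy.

S < Ca < Na < Mg

Consider each +2 ion: Ca²⁺ is the bare [Ar] core; S²⁺ still has 4 valence electrons; Na²⁺ is already 1 electron into the core; Mg²⁺ is the bare [Ne] core.
Core electrons are held far more tightly than valence electrons, so Ca, Na and Mg top the IE_3 order.
Tabulated IE_3 (kJ/mol): Ca 4912, S 3357, Na 6910, Mg 7733.
Overall IE_3 order: S < Ca < Na < Mg.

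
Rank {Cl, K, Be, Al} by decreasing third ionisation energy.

Be, K, Cl, Al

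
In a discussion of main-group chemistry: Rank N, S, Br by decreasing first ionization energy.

N is in period 2, group 15; S is in period 3, group 16; Br is in period 4, group 17.
Removing the outermost electron gets harder across a period and easier down a group.
These sit on a diagonal, where the across-period and down-group effects partly cancel.
Br > S: period and group pull opposite ways; the across-period shift dominates (1140 vs 1000 kJ/mol).
N > Br: the two effects oppose for this pair; the down-group effect wins (1402 vs 1140 kJ/mol).
For reference (kJ/mol): N 1402, S 1000, Br 1140.
So from highest to lowest: N > Br > S.

N > Br > S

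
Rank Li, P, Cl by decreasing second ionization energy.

After 1 electron has been removed, what remains? Li⁺ is the bare [He] core; P⁺ still has 4 valence electrons; Cl⁺ still has 6 valence electrons.
Core electrons are held far more tightly than valence electrons, so Li tops the IE_2 order.
Valence configurations: P⁺ [Ne]3s²3p², Cl⁺ [Ne]3s²3p⁴.
Approximate IE_2 values (kJ/mol): Li 7298, P 1907, Cl 2298.
Hence IE_2: P < Cl < Li.

Li > Cl > P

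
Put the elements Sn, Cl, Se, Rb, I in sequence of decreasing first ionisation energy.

Cl is in period 3, group 17; Se is in period 4, group 16; Rb is in period 5, group 1; Sn is in period 5, group 14; I is in period 5, group 17.
Across a period the outer electron is held more tightly (higher IE₁); down a group it sits in a higher shell, more shielded, and comes off more easily.
Here both period and group differ, so the two effects have to be weighed against each other.
Sn > Rb: Sn lies to the right of Rb in period 5, so the across-period effect alone puts Sn higher.
Se > Sn: both effects reinforce here, so Se is clearly the higher of the two.
I > Se: period and group pull opposite ways; the across-period shift dominates (1008 vs 941 kJ/mol).
Cl > I: they share group 17; the group trend gives Cl the larger value.
Tabulated first ionization energy (kJ/mol): Cl 1251, Se 941, Rb 403, Sn 709, I 1008.
So from highest to lowest: Cl > I > Se > Sn > Rb.

Cl > I > Se > Sn > Rb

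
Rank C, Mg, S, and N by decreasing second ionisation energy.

N > C > S > Mg

Consider each +1 ion: C⁺ still has 3 valence electrons; Mg⁺ still has 1 valence electron; S⁺ still has 5 valence electrons; N⁺ still has 4 valence electrons.
All are still removing valence electrons, so compare the +1 ions as you would atoms: IE_2 generally rises across a period (higher Z_eff) and falls down a group (larger shell), subject to the usual subshell exceptions.
Valence configurations: C⁺ [He]2s²2p¹, Mg⁺ [Ne]3s¹, S⁺ [Ne]3s²3p³, N⁺ [He]2s²2p².
Approximate IE_2 values (kJ/mol): C 2353, Mg 1451, S 2252, N 2856.
Putting it together, IE_2: Mg < S < C < N.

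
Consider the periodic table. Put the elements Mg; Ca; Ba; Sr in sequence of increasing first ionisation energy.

First ionization energy rises across a period (greater Z_eff holds electrons more tightly) and falls down a group (valence electrons are farther from the nucleus).
All are in group 2, so first ionization energy increases up the group.
So from lowest to highest: Ba < Sr < Ca < Mg.

Ba < Sr < Ca < Mg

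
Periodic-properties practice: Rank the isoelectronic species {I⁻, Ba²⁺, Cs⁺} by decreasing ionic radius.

I⁻, Cs⁺, Ba²⁺

All of these have 54 electrons, so size is governed by nuclear charge alone: the more protons, the stronger the pull on the same electron cloud, and the smaller the ion.
Nuclear charges: Ba²⁺ (Z=56), Cs⁺ (Z=55), I⁻ (Z=53).
Largest to smallest: I⁻ > Cs⁺ > Ba²⁺.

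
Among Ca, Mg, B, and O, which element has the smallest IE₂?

Ca

The second ionization energy removes an electron from the +1 ion. For each element: Ca⁺ still has 1 valence electron; Mg⁺ still has 1 valence electron; B⁺ still has 2 valence electrons; O⁺ still has 5 valence electrons.
All are still removing valence electrons, so compare the +1 ions as you would atoms: IE_2 generally rises across a period (higher Z_eff) and falls down a group (larger shell), subject to the usual subshell exceptions.
Valence configurations: Ca⁺ [Ar]4s¹, Mg⁺ [Ne]3s¹, B⁺ [He]2s², O⁺ [He]2s²2p³.
Approximate IE_2 values (kJ/mol): Ca 1145, Mg 1451, B 2427, O 3388.
Putting it together, IE_2: Ca < Mg < B < O.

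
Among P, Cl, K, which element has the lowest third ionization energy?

P

The third ionization energy removes an electron from the +2 ion. For each element: P²⁺ still has 3 valence electrons; Cl²⁺ still has 5 valence electrons; K²⁺ is already 1 electron into the core.
Pulling an electron out of a noble-gas core costs far more than removing a remaining valence electron, so K sits at the high end of IE_3.
Valence configurations: P²⁺ [Ne]3s²3p¹, Cl²⁺ [Ne]3s²3p³.
The numbers (kJ/mol): P 2914, Cl 3822, K 4420.
Putting it together, IE_3: P < Cl < K.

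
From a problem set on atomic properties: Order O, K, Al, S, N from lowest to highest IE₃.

Al < S < K < N < O

The third ionization energy removes an electron from the +2 ion. For each element: O²⁺ still has 4 valence electrons; K²⁺ is already 1 electron into the core; Al²⁺ still has 1 valence electron; S²⁺ still has 4 valence electrons; N²⁺ still has 3 valence electrons.
Usually core removal costs more than valence removal, but here the competition is close: a tightly held n=2 valence electron can cost more to remove than an n=3 core electron, so the actual values have to decide it.
Valence configurations: O²⁺ [He]2s²2p², Al²⁺ [Ne]3s¹, S²⁺ [Ne]3s²3p², N²⁺ [He]2s²2p¹.
The numbers (kJ/mol): O 5300, K 4420, Al 2745, S 3357, N 4578.
Putting it together, IE_3: Al < S < K < N < O.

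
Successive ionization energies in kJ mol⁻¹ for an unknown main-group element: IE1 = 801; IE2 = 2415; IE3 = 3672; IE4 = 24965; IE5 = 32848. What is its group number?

Group 13

Look for the largest jump between consecutive ionization energies: IE4/IE3 ≈ 6.8, far larger than any earlier ratio.
That jump marks the point where a core electron is being removed. So the atom has 3 valence electrons.
A main-group element with 3 valence electrons is in group 13.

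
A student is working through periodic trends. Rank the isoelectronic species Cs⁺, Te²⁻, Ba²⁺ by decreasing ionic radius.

Te²⁻, Cs⁺, Ba²⁺

All of these have 54 electrons, so size is governed by nuclear charge alone: the more protons, the stronger the pull on the same electron cloud, and the smaller the ion.
Nuclear charges: Ba²⁺ (Z=56), Cs⁺ (Z=55), Te²⁻ (Z=52).
Largest to smallest: Te²⁻ > Cs⁺ > Ba²⁺.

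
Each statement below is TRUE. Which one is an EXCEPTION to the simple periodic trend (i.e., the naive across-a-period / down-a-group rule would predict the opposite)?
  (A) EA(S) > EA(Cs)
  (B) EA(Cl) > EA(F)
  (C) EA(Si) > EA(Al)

(B)

The general trend: electron affinity increases across a period and decreases down a group.
(A) S (period 3, group 16) vs Cs (period 6, group 1): the stated order agrees with the simple trend.
(B) Cl (period 3, group 17) vs F (period 2, group 17): the stated order contradicts the simple trend.
(C) Si (period 3, group 14) vs Al (period 3, group 13): the stated order agrees with the simple trend.
The exception is (B): F's small 2p subshell makes the incoming electron feel strong e⁻–e⁻ repulsion, so Cl actually releases more energy on gaining an electron.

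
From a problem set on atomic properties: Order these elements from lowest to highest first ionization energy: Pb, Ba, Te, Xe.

Ba < Pb < Te < Xe

Te is in period 5, group 16; Xe is in period 5, group 18; Ba is in period 6, group 2; Pb is in period 6, group 14.
Across a period the outer electron is held more tightly (higher IE₁); down a group it sits in a higher shell, more shielded, and comes off more easily.
Here both period and group differ, so the two effects have to be weighed against each other.
Pb > Ba: Pb lies to the right of Ba in period 6, so the across-period effect alone puts Pb higher.
Te > Pb: relative to Pb, both the across-period and down-group shifts push Te's first ionization energy up.
Xe > Te: Xe lies to the right of Te in period 5, so the across-period effect alone puts Xe higher.
For reference (kJ/mol): Te 869, Xe 1170, Ba 503, Pb 716.
So from lowest to highest: Ba < Pb < Te < Xe.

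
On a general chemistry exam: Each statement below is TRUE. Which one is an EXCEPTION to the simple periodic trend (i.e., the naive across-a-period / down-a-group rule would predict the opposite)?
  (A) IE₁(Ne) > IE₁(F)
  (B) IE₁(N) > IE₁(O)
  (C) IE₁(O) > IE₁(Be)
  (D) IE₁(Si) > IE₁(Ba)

(B)

The general trend: first ionisation energy increases across a period and decreases down a group.
(A) Ne (period 2, group 18) vs F (period 2, group 17): the stated order agrees with the simple trend.
(B) N (period 2, group 15) vs O (period 2, group 16): the stated order contradicts the simple trend.
(C) O (period 2, group 16) vs Be (period 2, group 2): the stated order agrees with the simple trend.
(D) Si (period 3, group 14) vs Ba (period 6, group 2): the stated order agrees with the simple trend.
The exception is (B): pairing an electron in O's 2p⁴ costs repulsion energy, so O ionizes more easily than half-filled N (2p³).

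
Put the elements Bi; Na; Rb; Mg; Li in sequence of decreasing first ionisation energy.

Mg > Bi > Li > Na > Rb

Li is in period 2, group 1; Na is in period 3, group 1; Mg is in period 3, group 2; Rb is in period 5, group 1; Bi is in period 6, group 15.
First ionization energy rises across a period (greater Z_eff holds electrons more tightly) and falls down a group (valence electrons are farther from the nucleus).
These span different periods and groups, so the two trends combine.
Na > Rb: they share group 1; the group trend gives Na the larger value.
Li > Na: Li sits above Na in group 1, so the down-group effect alone puts Li higher.
Bi > Li: the two effects oppose for this pair; the across-period effect wins (703 vs 520 kJ/mol).
Mg > Bi: period and group pull opposite ways; the down-group shift dominates (738 vs 703 kJ/mol).
Tabulated first ionization energy (kJ/mol): Li 520, Na 496, Mg 738, Rb 403, Bi 703.
So from highest to lowest: Mg > Bi > Li > Na > Rb.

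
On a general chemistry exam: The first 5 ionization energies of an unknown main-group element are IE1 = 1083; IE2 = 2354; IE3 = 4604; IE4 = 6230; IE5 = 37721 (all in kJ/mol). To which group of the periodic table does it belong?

Group 14

Look for the largest jump between consecutive ionization energies: IE5/IE4 ≈ 6.1, far larger than any earlier ratio.
That jump marks the point where a core electron is being removed. So the atom has 4 valence electrons.
A main-group element with 4 valence electrons is in group 14.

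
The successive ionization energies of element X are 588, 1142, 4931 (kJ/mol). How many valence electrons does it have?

Look for the largest jump between consecutive ionization energies: IE3/IE2 ≈ 4.3, far larger than any earlier ratio.
That jump marks the point where a core electron is being removed. So the atom has 2 valence electrons.

2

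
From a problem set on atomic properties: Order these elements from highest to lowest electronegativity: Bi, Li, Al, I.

I > Bi > Al > Li

Li is in period 2, group 1; Al is in period 3, group 13; I is in period 5, group 17; Bi is in period 6, group 15.
Electronegativity increases across a period and decreases down a group, tracking effective nuclear charge and atomic size.
Neither a single period nor a single group — weigh both effects.
Al > Li: period and group pull opposite ways; the across-period shift dominates (1.61 vs 0.98).
Bi > Al: period and group pull opposite ways; the across-period shift dominates (2.02 vs 1.61).
I > Bi: both effects reinforce here, so I is clearly the higher of the two.
Tabulated electronegativity (Pauling): Li 0.98, Al 1.61, I 2.66, Bi 2.02.
So from highest to lowest: I > Bi > Al > Li.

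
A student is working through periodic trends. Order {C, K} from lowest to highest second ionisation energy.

Consider each +1 ion: C⁺ still has 3 valence electrons; K⁺ is the bare [Ar] core.
Pulling an electron out of a noble-gas core costs far more than removing a remaining valence electron, so K sits at the high end of IE_2.
The numbers (kJ/mol): C 2353, K 3052.
So the second ionization energies run C < K.

C < K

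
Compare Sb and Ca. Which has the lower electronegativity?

Ca is in period 4, group 2; Sb is in period 5, group 15.
Smaller atoms with higher effective nuclear charge are more electronegative.
Neither a single period nor a single group — weigh both effects.
Sb > Ca: the two effects oppose for this pair; the across-period effect wins (2.05 vs 1.00).
Tabulated electronegativity (Pauling): Ca 1.00, Sb 2.05.
So Ca has the lower electronegativity (Ca < Sb).

Ca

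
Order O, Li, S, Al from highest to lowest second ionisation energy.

IE_2 is the cost of taking one more electron from the +1 cation: O⁺ still has 5 valence electrons; Li⁺ is the bare [He] core; S⁺ still has 5 valence electrons; Al⁺ still has 2 valence electrons.
Pulling an electron out of a noble-gas core costs far more than removing a remaining valence electron, so Li sits at the high end of IE_2.
Valence configurations: O⁺ [He]2s²2p³, S⁺ [Ne]3s²3p³, Al⁺ [Ne]3s².
Tabulated IE_2 (kJ/mol): O 3388, Li 7298, S 2252, Al 1817.
So the second ionization energies run Al < S < O < Li.

Li > O > S > Al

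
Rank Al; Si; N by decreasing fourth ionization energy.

IE_4 is the cost of taking one more electron from the +3 cation: Al³⁺ is the bare [Ne] core; Si³⁺ still has 1 valence electron; N³⁺ still has 2 valence electrons.
Breaking into a closed-shell core is much more expensive than removing a leftover valence electron — Al has the largest IE_4 here.
Valence configurations: Si³⁺ [Ne]3s¹, N³⁺ [He]2s².
Approximate IE_4 values (kJ/mol): Al 11577, Si 4356, N 7475.
Overall IE_4 order: Si < N < Al.

Al > N > Si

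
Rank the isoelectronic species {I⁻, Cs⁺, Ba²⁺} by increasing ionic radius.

All of these have 54 electrons, so size is governed by nuclear charge alone: the more protons, the stronger the pull on the same electron cloud, and the smaller the ion.
Nuclear charges: Ba²⁺ (Z=56), Cs⁺ (Z=55), I⁻ (Z=53).
Smallest to largest: Ba²⁺ < Cs⁺ < I⁻.

Ba²⁺ < Cs⁺ < I⁻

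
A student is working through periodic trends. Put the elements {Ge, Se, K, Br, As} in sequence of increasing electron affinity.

K < As < Ge < Se < Br

K is in period 4, group 1; Ge is in period 4, group 14; As is in period 4, group 15; Se is in period 4, group 16; Br is in period 4, group 17.
EA tends to increase across a period and decrease down a group, though the pattern is less regular than for IE or radius.
All lie in period 4; the across-period trend (electron affinity increases left to right) applies, with the exception below.
Note the exception: Ge has a higher electron affinity than As, contrary to the simple trend — adding an electron to As's half-filled 4p³ is unfavourable, so Ge (4p²) has the more exothermic EA.
For reference (kJ/mol): K 48, Ge 119, As 78, Se 195, Br 325.
So from lowest to highest: K < As < Ge < Se < Br.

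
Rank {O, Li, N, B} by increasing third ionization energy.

The third ionization energy removes an electron from the +2 ion. For each element: O²⁺ still has 4 valence electrons; Li²⁺ is already 1 electron into the core; N²⁺ still has 3 valence electrons; B²⁺ still has 1 valence electron.
Breaking into a closed-shell core is much more expensive than removing a leftover valence electron — Li has the largest IE_3 here.
Valence configurations: O²⁺ [He]2s²2p², N²⁺ [He]2s²2p¹, B²⁺ [He]2s¹.
Approximate IE_3 values (kJ/mol): O 5300, Li 11815, N 4578, B 3660.
So the third ionization energies run B < N < O < Li.

B, N, O, Li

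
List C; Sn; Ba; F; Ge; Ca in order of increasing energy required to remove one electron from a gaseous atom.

Ba, Ca, Sn, Ge, C, F

C is in period 2, group 14; F is in period 2, group 17; Ca is in period 4, group 2; Ge is in period 4, group 14; Sn is in period 5, group 14; Ba is in period 6, group 2.
First ionization energy rises across a period (greater Z_eff holds electrons more tightly) and falls down a group (valence electrons are farther from the nucleus).
Here both period and group differ, so the two effects have to be weighed against each other.
Ca > Ba: they share group 2; the group trend gives Ca the larger value.
Sn > Ca: the two effects oppose for this pair; the across-period effect wins (709 vs 590 kJ/mol).
Ge > Sn: they share group 14; the group trend gives Ge the larger value.
C > Ge: C sits above Ge in group 14, so the down-group effect alone puts C higher.
F > C: both are in period 2; the period trend gives F the larger value.
Tabulated first ionization energy (kJ/mol): C 1086, F 1681, Ca 590, Ge 762, Sn 709, Ba 503.
So from lowest to highest: Ba < Ca < Sn < Ge < C < F.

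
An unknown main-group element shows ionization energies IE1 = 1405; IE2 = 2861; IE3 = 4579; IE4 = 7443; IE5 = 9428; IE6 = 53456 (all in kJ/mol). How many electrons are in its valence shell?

5

Look for the largest jump between consecutive ionization energies: IE6/IE5 ≈ 5.7, far larger than any earlier ratio.
That jump marks the point where a core electron is being removed. So the atom has 5 valence electrons.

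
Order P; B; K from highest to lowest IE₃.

K > B > P

The third ionization energy removes an electron from the +2 ion. For each element: P²⁺ still has 3 valence electrons; B²⁺ still has 1 valence electron; K²⁺ is already 1 electron into the core.
Pulling an electron out of a noble-gas core costs far more than removing a remaining valence electron, so K sits at the high end of IE_3.
Valence configurations: P²⁺ [Ne]3s²3p¹, B²⁺ [He]2s¹.
Approximate IE_3 values (kJ/mol): P 2914, B 3660, K 4420.
Hence IE_3: P < B < K.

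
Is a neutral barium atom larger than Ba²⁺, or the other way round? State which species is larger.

Forming Ba²⁺ removes 2 electrons from Ba. Fewer electrons for the same nuclear charge means less shielding and a higher Z_eff on the remaining electrons, and for main-group metals the entire outer shell is lost.
A cation is smaller than its parent atom: Ba²⁺ < Ba.

Ba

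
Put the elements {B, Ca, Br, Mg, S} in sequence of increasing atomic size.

B < S < Br < Mg < Ca

Radius decreases left→right (rising Z_eff, same n) and increases top→bottom (higher n).
Neither a single period nor a single group — weigh both effects.
S > B: period and group pull opposite ways; the down-group shift dominates (103 vs 85 pm).
Br > S: period and group pull opposite ways; the down-group shift dominates (114 vs 103 pm).
Mg > Br: period and group pull opposite ways; the across-period shift dominates (139 vs 114 pm).
Ca > Mg: they share group 2; the group trend gives Ca the larger value.
Tabulated atomic radius (pm): B 85, Mg 139, S 103, Ca 171, Br 114.
So from smallest to largest: B < S < Br < Mg < Ca.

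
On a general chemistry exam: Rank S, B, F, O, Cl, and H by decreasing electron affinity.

Cl, F, S, O, H, B

H is in period 1, group 1; B is in period 2, group 13; O is in period 2, group 16; F is in period 2, group 17; S is in period 3, group 16; Cl is in period 3, group 17.
Adding an electron releases more energy for atoms nearer the top right (short of the noble gases).
These span different periods and groups, so the two trends combine.
H > B: the two effects oppose for this pair; the down-group effect wins (73 vs 27 kJ/mol).
O > H: the two effects oppose for this pair; the across-period effect wins (141 vs 73 kJ/mol).
S > O: this pair runs against the simple trend — see the exception note.
F > S: both effects reinforce here, so F is clearly the higher of the two.
Cl > F: this pair runs against the simple trend — see the exception note.
Note the exception: S has a higher electron affinity than O, contrary to the simple trend — the compact 2p subshell of O repels the added electron more than S's larger 3p does.
Note the exception: Cl has a higher electron affinity than F, contrary to the simple trend — F's small 2p subshell makes the incoming electron feel strong e⁻–e⁻ repulsion, so Cl actually releases more energy on gaining an electron.
For reference (kJ/mol): H 73, B 27, O 141, F 328, S 200, Cl 349.
So from highest to lowest: Cl > F > S > O > H > B.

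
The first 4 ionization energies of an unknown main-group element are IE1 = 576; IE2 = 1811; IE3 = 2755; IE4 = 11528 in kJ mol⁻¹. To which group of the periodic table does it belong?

Group 13

Look for the largest jump between consecutive ionization energies: IE4/IE3 ≈ 4.2, far larger than any earlier ratio.
That jump marks the point where a core electron is being removed. So the atom has 3 valence electrons.
A main-group element with 3 valence electrons is in group 13.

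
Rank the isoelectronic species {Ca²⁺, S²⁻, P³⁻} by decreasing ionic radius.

All of these have 18 electrons, so size is governed by nuclear charge alone: the more protons, the stronger the pull on the same electron cloud, and the smaller the ion.
Nuclear charges: Ca²⁺ (Z=20), S²⁻ (Z=16), P³⁻ (Z=15).
Largest to smallest: P³⁻ > S²⁻ > Ca²⁺.

P³⁻ > S²⁻ > Ca²⁺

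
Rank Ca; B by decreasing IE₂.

B, Ca

The second ionization energy removes an electron from the +1 ion. For each element: Ca⁺ still has 1 valence electron; B⁺ still has 2 valence electrons.
All are still removing valence electrons, so compare the +1 ions as you would atoms: IE_2 generally rises across a period (higher Z_eff) and falls down a group (larger shell), subject to the usual subshell exceptions.
Valence configurations: Ca⁺ [Ar]4s¹, B⁺ [He]2s².
Approximate IE_2 values (kJ/mol): Ca 1145, B 2427.
Overall IE_2 order: Ca < B.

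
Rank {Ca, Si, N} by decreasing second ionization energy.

N, Si, Ca

The second ionization energy removes an electron from the +1 ion. For each element: Ca⁺ still has 1 valence electron; Si⁺ still has 3 valence electrons; N⁺ still has 4 valence electrons.
All are still removing valence electrons, so compare the +1 ions as you would atoms: IE_2 generally rises across a period (higher Z_eff) and falls down a group (larger shell), subject to the usual subshell exceptions.
Valence configurations: Ca⁺ [Ar]4s¹, Si⁺ [Ne]3s²3p¹, N⁺ [He]2s²2p².
Tabulated IE_2 (kJ/mol): Ca 1145, Si 1577, N 2856.
Overall IE_2 order: Ca < Si < N.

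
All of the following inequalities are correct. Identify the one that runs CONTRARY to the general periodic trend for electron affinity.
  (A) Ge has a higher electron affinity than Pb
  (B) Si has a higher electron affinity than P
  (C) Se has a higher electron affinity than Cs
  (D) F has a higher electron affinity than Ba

The general trend: electron affinity increases across a period and decreases down a group.
(A) Ge (period 4, group 14) vs Pb (period 6, group 14): the stated order agrees with the simple trend.
(B) Si (period 3, group 14) vs P (period 3, group 15): the stated order contradicts the simple trend.
(C) Se (period 4, group 16) vs Cs (period 6, group 1): the stated order agrees with the simple trend.
(D) F (period 2, group 17) vs Ba (period 6, group 2): the stated order agrees with the simple trend.
The exception is (B): adding an electron to P's half-filled 3p³ is unfavourable, so Si (3p²) has the more exothermic EA.

(B)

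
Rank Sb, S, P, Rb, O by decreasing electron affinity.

O is in period 2, group 16; P is in period 3, group 15; S is in period 3, group 16; Rb is in period 5, group 1; Sb is in period 5, group 15.
EA tends to increase across a period and decrease down a group, though the pattern is less regular than for IE or radius.
These span different periods and groups, so the two trends combine.
P > Rb: both effects reinforce here, so P is clearly the higher of the two.
Sb > P: this pair runs against the simple trend — see the exception note.
O > Sb: both effects reinforce here, so O is clearly the higher of the two.
S > O: this pair runs against the simple trend — see the exception note.
Note the exception: Sb has a higher electron affinity than P, contrary to the simple trend — both are half-filled np³, but the pairing/repulsion penalty for the added electron shrinks as the p orbitals become larger and more diffuse down the group, and for Sb that outweighs the weaker nuclear attraction.
Note the exception: S has a higher electron affinity than O, contrary to the simple trend — the compact 2p subshell of O repels the added electron more than S's larger 3p does.
For reference (kJ/mol): O 141, P 72, S 200, Rb 47, Sb 103.
So from highest to lowest: S > O > Sb > P > Rb.

S > O > Sb > P > Rb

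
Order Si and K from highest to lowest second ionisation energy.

K > Si

After 1 electron has been removed, what remains? Si⁺ still has 3 valence electrons; K⁺ is the bare [Ar] core.
Pulling an electron out of a noble-gas core costs far more than removing a remaining valence electron, so K sits at the high end of IE_2.
Approximate IE_2 values (kJ/mol): Si 1577, K 3052.
Hence IE_2: Si < K.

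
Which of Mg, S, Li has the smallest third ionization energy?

S

Consider each +2 ion: Mg²⁺ is the bare [Ne] core; S²⁺ still has 4 valence electrons; Li²⁺ is already 1 electron into the core.
Core electrons are held far more tightly than valence electrons, so Mg and Li top the IE_3 order.
Tabulated IE_3 (kJ/mol): Mg 7733, S 3357, Li 11815.
So the third ionization energies run S < Mg < Li.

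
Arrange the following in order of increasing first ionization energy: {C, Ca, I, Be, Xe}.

Ca < Be < I < C < Xe

Be is in period 2, group 2; C is in period 2, group 14; Ca is in period 4, group 2; I is in period 5, group 17; Xe is in period 5, group 18.
Across a period the outer electron is held more tightly (higher IE₁); down a group it sits in a higher shell, more shielded, and comes off more easily.
These span different periods and groups, so the two trends combine.
Be > Ca: Be sits above Ca in group 2, so the down-group effect alone puts Be higher.
I > Be: period and group pull opposite ways; the across-period shift dominates (1008 vs 900 kJ/mol).
C > I: period and group pull opposite ways; the down-group shift dominates (1086 vs 1008 kJ/mol).
Xe > C: the two effects oppose for this pair; the across-period effect wins (1170 vs 1086 kJ/mol).
For reference (kJ/mol): Be 900, C 1086, Ca 590, I 1008, Xe 1170.
So from lowest to highest: Ca < Be < I < C < Xe.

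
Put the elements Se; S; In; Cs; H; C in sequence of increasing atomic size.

H < C < S < Se < In < Cs

Across a period the added protons contract the valence shell; down a group each new principal shell makes the atom larger.
These span different periods and groups, so the two trends combine.
C > H: the two effects oppose for this pair; the down-group effect wins (75 vs 32 pm).
S > C: period and group pull opposite ways; the down-group shift dominates (103 vs 75 pm).
Se > S: Se sits below S in group 16, so the down-group effect alone puts Se larger.
In > Se: relative to Se, both the across-period and down-group shifts push In's atomic radius up.
Cs > In: both effects reinforce here, so Cs is clearly the larger of the two.
For reference (pm): H 32, C 75, S 103, Se 116, In 142, Cs 232.
So from smallest to largest: H < C < S < Se < In < Cs.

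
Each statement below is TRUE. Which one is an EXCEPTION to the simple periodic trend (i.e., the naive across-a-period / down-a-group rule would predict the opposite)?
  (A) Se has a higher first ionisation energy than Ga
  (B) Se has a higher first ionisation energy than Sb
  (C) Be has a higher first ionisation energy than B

The general trend: first ionisation energy increases across a period and decreases down a group.
(A) Se (period 4, group 16) vs Ga (period 4, group 13): the stated order agrees with the simple trend.
(B) Se (period 4, group 16) vs Sb (period 5, group 15): the stated order agrees with the simple trend.
(C) Be (period 2, group 2) vs B (period 2, group 13): the stated order contradicts the simple trend.
The exception is (C): removing B's lone 2p electron is easier than breaking Be's filled 2s².

(C)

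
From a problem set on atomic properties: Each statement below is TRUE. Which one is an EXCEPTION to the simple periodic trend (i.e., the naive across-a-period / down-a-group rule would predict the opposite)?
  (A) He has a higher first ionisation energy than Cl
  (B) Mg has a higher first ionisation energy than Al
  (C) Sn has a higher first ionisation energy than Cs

(B)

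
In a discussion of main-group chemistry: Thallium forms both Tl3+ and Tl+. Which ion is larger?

Both ions have Z = 81 protons, but Tl3+ has lost more electrons, so its remaining electrons feel a larger effective nuclear charge per electron and are pulled in more tightly.
Higher positive charge → smaller ion, so Tl+ > Tl3+.

Tl+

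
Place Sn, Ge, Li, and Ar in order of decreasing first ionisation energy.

Ar > Ge > Sn > Li

IE₁ increases left→right with effective nuclear charge and decreases top→bottom as the valence shell moves farther out.
Here both period and group differ, so the two effects have to be weighed against each other.
Sn > Li: period and group pull opposite ways; the across-period shift dominates (709 vs 520 kJ/mol).
Ge > Sn: they share group 14; the group trend gives Ge the larger value.
Ar > Ge: both effects reinforce here, so Ar is clearly the higher of the two.
For reference (kJ/mol): Li 520, Ar 1521, Ge 762, Sn 709.
So from highest to lowest: Ar > Ge > Sn > Li.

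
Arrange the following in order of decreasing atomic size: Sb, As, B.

Sb, As, B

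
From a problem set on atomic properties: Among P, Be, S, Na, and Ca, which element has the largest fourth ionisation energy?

Be

After 3 electrons have been removed, what remains? P³⁺ still has 2 valence electrons; Be³⁺ is already 1 electron into the core; S³⁺ still has 3 valence electrons; Na³⁺ is already 2 electrons into the core; Ca³⁺ is already 1 electron into the core.
Core electrons are held far more tightly than valence electrons, so Ca, Na and Be top the IE_4 order.
Valence configurations: P³⁺ [Ne]3s², S³⁺ [Ne]3s²3p¹.
S³⁺ loses a lone 3p electron whereas P³⁺ must break into a filled 3s² pair, so IE_4(P) > IE_4(S) even though S has the higher nuclear charge.
Tabulated IE_4 (kJ/mol): P 4964, Be 21007, S 4556, Na 9543, Ca 6491.
Putting it together, IE_4: S < P < Ca < Na < Be.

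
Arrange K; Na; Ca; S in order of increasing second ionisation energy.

Ca, S, K, Na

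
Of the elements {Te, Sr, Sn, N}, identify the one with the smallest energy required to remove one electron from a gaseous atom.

Sr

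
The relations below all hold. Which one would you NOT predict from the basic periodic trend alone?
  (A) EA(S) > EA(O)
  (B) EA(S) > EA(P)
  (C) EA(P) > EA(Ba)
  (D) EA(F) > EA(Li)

The general trend: electron affinity increases across a period and decreases down a group.
(A) S (period 3, group 16) vs O (period 2, group 16): the stated order contradicts the simple trend.
(B) S (period 3, group 16) vs P (period 3, group 15): the stated order agrees with the simple trend.
(C) P (period 3, group 15) vs Ba (period 6, group 2): the stated order agrees with the simple trend.
(D) F (period 2, group 17) vs Li (period 2, group 1): the stated order agrees with the simple trend.
The exception is (A): the compact 2p subshell of O repels the added electron more than S's larger 3p does.

(A)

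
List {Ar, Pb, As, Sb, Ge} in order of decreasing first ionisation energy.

Ar > As > Sb > Ge > Pb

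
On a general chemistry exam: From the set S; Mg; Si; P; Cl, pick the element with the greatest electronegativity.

EN rises left→right (higher Z_eff, smaller atoms) and falls top→bottom (larger, more shielded atoms).
All lie in period 3, so electronegativity increases left to right.
The greatest electronegativity among these belongs to Cl.

Cl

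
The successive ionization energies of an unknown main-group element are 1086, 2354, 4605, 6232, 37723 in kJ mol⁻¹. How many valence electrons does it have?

4

Look for the largest jump between consecutive ionization energies: IE5/IE4 ≈ 6.1, far larger than any earlier ratio.
That jump marks the point where a core electron is being removed. So the atom has 4 valence electrons.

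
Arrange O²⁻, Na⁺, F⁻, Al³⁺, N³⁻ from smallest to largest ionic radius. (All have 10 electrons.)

All of these have 10 electrons, so size is governed by nuclear charge alone: the more protons, the stronger the pull on the same electron cloud, and the smaller the ion.
Nuclear charges: Al³⁺ (Z=13), Na⁺ (Z=11), F⁻ (Z=9), O²⁻ (Z=8), N³⁻ (Z=7).
Smallest to largest: Al³⁺ < Na⁺ < F⁻ < O²⁻ < N³⁻.

Al³⁺ < Na⁺ < F⁻ < O²⁻ < N³⁻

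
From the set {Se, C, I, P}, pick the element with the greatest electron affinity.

I

Atoms with high Z_eff and room in the valence shell (especially the halogens) have the most exothermic electron affinities.
A diagonal step moves right (one effect) and down (the opposite effect) at once.
C > P: the two effects oppose for this pair; the down-group effect wins (122 vs 72 kJ/mol).
Se > C: period and group pull opposite ways; the across-period shift dominates (195 vs 122 kJ/mol).
I > Se: period and group pull opposite ways; the across-period shift dominates (295 vs 195 kJ/mol).
Approximate values (kJ/mol): C 122, P 72, Se 195, I 295.
The greatest electron affinity among these belongs to I.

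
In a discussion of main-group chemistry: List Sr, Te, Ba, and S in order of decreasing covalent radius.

S is in period 3, group 16; Sr is in period 5, group 2; Te is in period 5, group 16; Ba is in period 6, group 2.
Across a period the added protons contract the valence shell; down a group each new principal shell makes the atom larger.
Neither a single period nor a single group — weigh both effects.
Te > S: they share group 16; the group trend gives Te the larger value.
Sr > Te: Sr lies to the left of Te in period 5, so the across-period effect alone puts Sr larger.
Ba > Sr: they share group 2; the group trend gives Ba the larger value.
Tabulated atomic radius (pm): S 103, Sr 185, Te 136, Ba 196.
So from largest to smallest: Ba > Sr > Te > S.

Ba, Sr, Te, S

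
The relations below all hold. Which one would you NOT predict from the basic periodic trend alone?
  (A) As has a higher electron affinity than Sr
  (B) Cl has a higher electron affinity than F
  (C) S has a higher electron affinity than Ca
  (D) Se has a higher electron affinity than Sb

The general trend: electron affinity increases across a period and decreases down a group.
(A) As (period 4, group 15) vs Sr (period 5, group 2): the stated order agrees with the simple trend.
(B) Cl (period 3, group 17) vs F (period 2, group 17): the stated order contradicts the simple trend.
(C) S (period 3, group 16) vs Ca (period 4, group 2): the stated order agrees with the simple trend.
(D) Se (period 4, group 16) vs Sb (period 5, group 15): the stated order agrees with the simple trend.
The exception is (B): F's small 2p subshell makes the incoming electron feel strong e⁻–e⁻ repulsion, so Cl actually releases more energy on gaining an electron.

(B)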